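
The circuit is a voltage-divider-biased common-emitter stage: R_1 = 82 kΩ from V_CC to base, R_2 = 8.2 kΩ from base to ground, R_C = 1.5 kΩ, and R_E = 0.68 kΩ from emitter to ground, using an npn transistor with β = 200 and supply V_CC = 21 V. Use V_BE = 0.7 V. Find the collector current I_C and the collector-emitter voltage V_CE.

Thevenize the base divider: V_Th = V_CC·R_2/(R_1+R_2) = 21×8.2/90.2 = 1.91 V, R_Th = R_1‖R_2 = 7.45 kΩ.
Base-emitter loop: V_Th = I_B·R_Th + V_BE + (β+1)I_B·R_E, so I_B = (1.91 − 0.7) / (7.45 + 201×0.68) = 0.00839 mA.
I_C = β·I_B = 200×0.00839 = 1.68 mA, and I_E = (β+1)I_B = 1.69 mA.
V_CE = V_CC − I_C·R_C − I_E·R_E = 21 − 1.68×1.5 − 1.69×0.68 = 17.3 V.
V_CE = 17.3 V > 0.2 V confirms active-region operation.

I_C ≈ 1.7 mA, V_CE ≈ 17 V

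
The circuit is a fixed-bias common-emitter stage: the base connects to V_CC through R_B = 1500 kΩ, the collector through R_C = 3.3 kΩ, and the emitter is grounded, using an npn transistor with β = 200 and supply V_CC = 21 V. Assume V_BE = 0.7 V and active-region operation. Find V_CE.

V_CE ≈ 12 V

Base loop: V_CC = I_B·R_B + V_BE, so I_B = (21 − 0.7)/1500 kΩ = 0.0135 mA.
In the active region I_C = β·I_B = 200 × 0.0135 = 2.71 mA.
Collector loop: V_CE = V_CC − I_C·R_C = 21 − 2.71×3.3 = 12.1 V.
Since V_CE = 12.1 V > V_CE(sat) ≈ 0.2 V, the transistor is in the active region as assumed.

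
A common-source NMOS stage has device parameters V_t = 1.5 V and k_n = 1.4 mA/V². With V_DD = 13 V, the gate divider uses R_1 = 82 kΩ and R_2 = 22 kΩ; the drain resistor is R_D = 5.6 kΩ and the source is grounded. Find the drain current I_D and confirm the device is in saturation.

I_D ≈ 1.1 mA

V_G = V_DD·R_2/(R_1+R_2) = 13×22/104 = 2.75 V. With the source grounded, V_GS = V_G = 2.75 V.
Assume saturation: I_D = (k_n/2)(V_GS − V_t)² = (1.4/2)×(2.75 − 1.5)² = 0.7×1.25² = 1.09 mA.
V_DS = V_DD − I_D·R_D = 13 − 1.09×5.6 = 6.88 V.
Saturation requires V_DS ≥ V_GS − V_t = 1.25 V; 6.88 ≥ 1.25 ✓.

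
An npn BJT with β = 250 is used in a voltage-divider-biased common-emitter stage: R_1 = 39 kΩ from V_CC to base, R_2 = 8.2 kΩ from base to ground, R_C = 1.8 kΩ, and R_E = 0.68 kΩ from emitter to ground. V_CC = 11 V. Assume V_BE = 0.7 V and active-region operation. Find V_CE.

Thevenize the base divider: V_Th = V_CC·R_2/(R_1+R_2) = 11×8.2/47.2 = 1.91 V, R_Th = R_1‖R_2 = 6.78 kΩ.
Base-emitter loop: V_Th = I_B·R_Th + V_BE + (β+1)I_B·R_E, so I_B = (1.91 − 0.7) / (6.78 + 251×0.68) = 0.00682 mA.
I_C = β·I_B = 250×0.00682 = 1.71 mA, and I_E = (β+1)I_B = 1.71 mA.
V_CE = V_CC − I_C·R_C − I_E·R_E = 11 − 1.71×1.8 − 1.71×0.68 = 6.76 V.
V_CE = 6.76 V > 0.2 V confirms active-region operation.

V_CE ≈ 6.8 V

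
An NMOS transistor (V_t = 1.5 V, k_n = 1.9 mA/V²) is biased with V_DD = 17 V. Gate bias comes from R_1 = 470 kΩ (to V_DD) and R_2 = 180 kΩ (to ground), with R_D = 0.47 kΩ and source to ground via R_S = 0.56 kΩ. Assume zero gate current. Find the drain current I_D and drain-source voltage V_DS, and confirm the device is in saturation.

V_G = V_DD·R_2/(R_1+R_2) = 17×180/650 = 4.71 V.
Assume saturation: I_D = (k_n/2)(V_GS − V_t)² with V_GS = V_G − I_D·R_S = 4.71 − 0.56·I_D.
Substituting gives 0.298·I_D² − 4.41·I_D + 9.77 = 0, with roots I_D = 2.71 or 12.1 mA.
The root I_D = 12.1 mA gives V_GS = -2.07 V ≤ V_t, so take I_D = 2.71 mA.
Then V_GS = 3.19 V and V_DS = V_DD − I_D(R_D+R_S) = 17 − 2.71×1.03 = 14.2 V.
Saturation requires V_DS ≥ V_GS − V_t = 1.69 V; 14.2 ≥ 1.69 ✓.

I_D ≈ 2.7 mA, V_DS ≈ 14 V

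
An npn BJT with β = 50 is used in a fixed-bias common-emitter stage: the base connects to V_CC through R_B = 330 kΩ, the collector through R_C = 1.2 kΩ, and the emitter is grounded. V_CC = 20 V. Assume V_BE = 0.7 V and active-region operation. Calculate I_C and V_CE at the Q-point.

Base loop: V_CC = I_B·R_B + V_BE, so I_B = (20 − 0.7)/330 kΩ = 0.0585 mA.
In the active region I_C = β·I_B = 50 × 0.0585 = 2.92 mA.
Collector loop: V_CE = V_CC − I_C·R_C = 20 − 2.92×1.2 = 16.5 V.
Since V_CE = 16.5 V > V_CE(sat) ≈ 0.2 V, the transistor is in the active region as assumed.

I_C ≈ 2.9 mA, V_CE ≈ 16 V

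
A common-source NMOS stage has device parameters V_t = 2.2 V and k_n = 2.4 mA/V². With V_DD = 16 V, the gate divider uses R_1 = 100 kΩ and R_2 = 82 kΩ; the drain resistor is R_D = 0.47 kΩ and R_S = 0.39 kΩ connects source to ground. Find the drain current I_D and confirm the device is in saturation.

V_G = V_DD·R_2/(R_1+R_2) = 16×82/182 = 7.21 V.
Assume saturation: I_D = (k_n/2)(V_GS − V_t)² with V_GS = V_G − I_D·R_S = 7.21 − 0.39·I_D.
Substituting gives 0.183·I_D² − 5.69·I_D + 30.1 = 0, with roots I_D = 6.76 or 24.4 mA.
The root I_D = 24.4 mA gives V_GS = -2.31 V ≤ V_t, so take I_D = 6.76 mA.
Then V_GS = 4.57 V and V_DS = V_DD − I_D(R_D+R_S) = 16 − 6.76×0.86 = 10.2 V.
Saturation requires V_DS ≥ V_GS − V_t = 2.37 V; 10.2 ≥ 2.37 ✓.

I_D ≈ 6.8 mA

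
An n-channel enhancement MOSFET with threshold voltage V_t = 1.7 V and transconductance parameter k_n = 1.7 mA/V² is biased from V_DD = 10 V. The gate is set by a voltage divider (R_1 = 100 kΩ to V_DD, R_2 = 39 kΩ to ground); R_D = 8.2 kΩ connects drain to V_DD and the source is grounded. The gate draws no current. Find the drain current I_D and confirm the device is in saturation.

I_D ≈ 1 mA

V_G = V_DD·R_2/(R_1+R_2) = 10×39/139 = 2.81 V. With the source grounded, V_GS = V_G = 2.81 V.
Assume saturation: I_D = (k_n/2)(V_GS − V_t)² = (1.7/2)×(2.81 − 1.7)² = 0.85×1.11² = 1.04 mA.
V_DS = V_DD − I_D·R_D = 10 − 1.04×8.2 = 1.48 V.
Saturation requires V_DS ≥ V_GS − V_t = 1.11 V; 1.48 ≥ 1.11 ✓.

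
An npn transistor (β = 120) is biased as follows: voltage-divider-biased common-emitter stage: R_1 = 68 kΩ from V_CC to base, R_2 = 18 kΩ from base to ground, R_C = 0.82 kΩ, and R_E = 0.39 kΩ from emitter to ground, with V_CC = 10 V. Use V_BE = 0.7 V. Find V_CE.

Thevenize the base divider: V_Th = V_CC·R_2/(R_1+R_2) = 10×18/86 = 2.09 V, R_Th = R_1‖R_2 = 14.2 kΩ.
Base-emitter loop: V_Th = I_B·R_Th + V_BE + (β+1)I_B·R_E, so I_B = (2.09 − 0.7) / (14.2 + 121×0.39) = 0.0227 mA.
I_C = β·I_B = 120×0.0227 = 2.72 mA, and I_E = (β+1)I_B = 2.74 mA.
V_CE = V_CC − I_C·R_C − I_E·R_E = 10 − 2.72×0.82 − 2.74×0.39 = 6.7 V.
V_CE = 6.7 V > 0.2 V confirms active-region operation.

V_CE ≈ 6.7 V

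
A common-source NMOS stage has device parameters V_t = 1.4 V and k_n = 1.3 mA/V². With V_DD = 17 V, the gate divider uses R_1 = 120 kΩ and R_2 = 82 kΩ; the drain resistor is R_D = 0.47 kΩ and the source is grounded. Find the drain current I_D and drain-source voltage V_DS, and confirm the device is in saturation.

V_G = V_DD·R_2/(R_1+R_2) = 17×82/202 = 6.9 V. With the source grounded, V_GS = V_G = 6.9 V.
Assume saturation: I_D = (k_n/2)(V_GS − V_t)² = (1.3/2)×(6.9 − 1.4)² = 0.65×5.5² = 19.7 mA.
V_DS = V_DD − I_D·R_D = 17 − 19.7×0.47 = 7.76 V.
Saturation requires V_DS ≥ V_GS − V_t = 5.5 V; 7.76 ≥ 5.5 ✓.

I_D ≈ 20 mA, V_DS ≈ 7.8 V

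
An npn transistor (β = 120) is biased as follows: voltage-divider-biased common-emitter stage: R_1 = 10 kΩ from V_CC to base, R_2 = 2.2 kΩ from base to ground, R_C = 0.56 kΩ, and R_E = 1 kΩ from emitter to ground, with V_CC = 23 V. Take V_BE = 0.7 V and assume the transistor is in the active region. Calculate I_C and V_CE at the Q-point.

I_C ≈ 3.4 mA, V_CE ≈ 18 V

Thevenize the base divider: V_Th = V_CC·R_2/(R_1+R_2) = 23×2.2/12.2 = 4.15 V, R_Th = R_1‖R_2 = 1.8 kΩ.
Base-emitter loop: V_Th = I_B·R_Th + V_BE + (β+1)I_B·R_E, so I_B = (4.15 − 0.7) / (1.8 + 121×1) = 0.0281 mA.
I_C = β·I_B = 120×0.0281 = 3.37 mA, and I_E = (β+1)I_B = 3.4 mA.
V_CE = V_CC − I_C·R_C − I_E·R_E = 23 − 3.37×0.56 − 3.4×1 = 17.7 V.
V_CE = 17.7 V > 0.2 V confirms active-region operation.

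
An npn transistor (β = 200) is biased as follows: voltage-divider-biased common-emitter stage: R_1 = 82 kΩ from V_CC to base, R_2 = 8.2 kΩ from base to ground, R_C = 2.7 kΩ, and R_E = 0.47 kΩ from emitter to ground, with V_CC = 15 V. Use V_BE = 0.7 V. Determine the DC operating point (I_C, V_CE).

I_C ≈ 1.3 mA, V_CE ≈ 11 V

Thevenize the base divider: V_Th = V_CC·R_2/(R_1+R_2) = 15×8.2/90.2 = 1.36 V, R_Th = R_1‖R_2 = 7.45 kΩ.
Base-emitter loop: V_Th = I_B·R_Th + V_BE + (β+1)I_B·R_E, so I_B = (1.36 − 0.7) / (7.45 + 201×0.47) = 0.00651 mA.
I_C = β·I_B = 200×0.00651 = 1.3 mA, and I_E = (β+1)I_B = 1.31 mA.
V_CE = V_CC − I_C·R_C − I_E·R_E = 15 − 1.3×2.7 − 1.31×0.47 = 10.9 V.
V_CE = 10.9 V > 0.2 V confirms active-region operation.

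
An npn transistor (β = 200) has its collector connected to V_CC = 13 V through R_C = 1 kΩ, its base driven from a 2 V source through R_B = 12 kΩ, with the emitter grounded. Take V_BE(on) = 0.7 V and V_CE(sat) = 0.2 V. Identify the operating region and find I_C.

saturation; I_C ≈ 13 mA

Assume active: I_B = (2 − 0.7)/12 = 0.108 mA, giving I_C = β·I_B = 21.7 mA.
But then V_CE = 13 − 21.7×1 = -8.67 V < V_CE(sat) = 0.2 V — impossible in the active region.
So the transistor is saturated. With V_CE = 0.2 V, I_C = (V_CC − 0.2)/R_C = 12.8/1 = 12.8 mA.
Check: β·I_B = 21.7 mA > I_C = 12.8 mA, confirming saturation.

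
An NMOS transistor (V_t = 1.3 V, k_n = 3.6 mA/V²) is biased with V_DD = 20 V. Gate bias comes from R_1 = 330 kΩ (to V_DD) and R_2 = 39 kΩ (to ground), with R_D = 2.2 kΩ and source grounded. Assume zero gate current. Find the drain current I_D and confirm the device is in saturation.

V_G = V_DD·R_2/(R_1+R_2) = 20×39/369 = 2.11 V. With the source grounded, V_GS = V_G = 2.11 V.
Assume saturation: I_D = (k_n/2)(V_GS − V_t)² = (3.6/2)×(2.11 − 1.3)² = 1.8×0.814² = 1.19 mA.
V_DS = V_DD − I_D·R_D = 20 − 1.19×2.2 = 17.4 V.
Saturation requires V_DS ≥ V_GS − V_t = 0.814 V; 17.4 ≥ 0.814 ✓.

I_D ≈ 1.2 mA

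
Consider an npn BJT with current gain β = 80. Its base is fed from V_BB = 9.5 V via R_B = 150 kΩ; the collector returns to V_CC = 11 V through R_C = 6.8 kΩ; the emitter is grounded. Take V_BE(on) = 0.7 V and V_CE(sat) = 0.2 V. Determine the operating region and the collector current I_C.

Assume active: I_B = (9.5 − 0.7)/150 = 0.0587 mA, giving I_C = β·I_B = 4.69 mA.
But then V_CE = 11 − 4.69×6.8 = -20.9 V < V_CE(sat) = 0.2 V — impossible in the active region.
So the transistor is saturated. With V_CE = 0.2 V, I_C = (V_CC − 0.2)/R_C = 10.8/6.8 = 1.59 mA.
Check: β·I_B = 4.69 mA > I_C = 1.59 mA, confirming saturation.

saturation; I_C ≈ 1.6 mA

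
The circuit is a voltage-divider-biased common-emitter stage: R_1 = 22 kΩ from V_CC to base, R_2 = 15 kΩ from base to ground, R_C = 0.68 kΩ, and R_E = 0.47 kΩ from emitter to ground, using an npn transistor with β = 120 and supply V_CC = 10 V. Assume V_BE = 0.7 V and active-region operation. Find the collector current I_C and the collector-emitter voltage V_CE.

I_C ≈ 6.1 mA, V_CE ≈ 2.9 V

Thevenize the base divider: V_Th = V_CC·R_2/(R_1+R_2) = 10×15/37 = 4.05 V, R_Th = R_1‖R_2 = 8.92 kΩ.
Base-emitter loop: V_Th = I_B·R_Th + V_BE + (β+1)I_B·R_E, so I_B = (4.05 − 0.7) / (8.92 + 121×0.47) = 0.051 mA.
I_C = β·I_B = 120×0.051 = 6.12 mA, and I_E = (β+1)I_B = 6.17 mA.
V_CE = V_CC − I_C·R_C − I_E·R_E = 10 − 6.12×0.68 − 6.17×0.47 = 2.94 V.
V_CE = 2.94 V > 0.2 V confirms active-region operation.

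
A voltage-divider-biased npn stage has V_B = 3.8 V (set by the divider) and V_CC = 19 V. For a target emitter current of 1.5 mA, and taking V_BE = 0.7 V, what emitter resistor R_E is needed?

V_E = V_B − V_BE = 3.8 − 0.7 = 3.1 V.
R_E = V_E / I_E = 3.1 / 1.5 = 2.07 kΩ.

R_E ≈ 2.1 kΩ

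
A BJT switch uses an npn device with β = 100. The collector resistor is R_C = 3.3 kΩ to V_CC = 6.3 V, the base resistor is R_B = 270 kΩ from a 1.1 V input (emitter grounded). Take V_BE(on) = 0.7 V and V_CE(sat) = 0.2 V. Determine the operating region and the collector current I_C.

Assume active. Base-emitter loop: I_B = (V_BB − V_BE)/R_B = (1.1 − 0.7)/270 = 0.00148 mA.
I_C = β·I_B = 100×0.00148 = 0.148 mA.
V_CE = V_CC − I_C·R_C = 6.3 − 0.148×3.3 = 5.81 V > V_CE(sat), so the active-region assumption holds.

active; I_C ≈ 0.15 mA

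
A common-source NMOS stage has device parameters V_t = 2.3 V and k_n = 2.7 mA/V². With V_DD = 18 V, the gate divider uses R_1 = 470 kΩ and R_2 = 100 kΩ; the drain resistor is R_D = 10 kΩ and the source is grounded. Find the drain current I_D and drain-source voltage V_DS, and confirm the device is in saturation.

I_D ≈ 0.99 mA, V_DS ≈ 8.1 V

V_G = V_DD·R_2/(R_1+R_2) = 18×100/570 = 3.16 V. With the source grounded, V_GS = V_G = 3.16 V.
Assume saturation: I_D = (k_n/2)(V_GS − V_t)² = (2.7/2)×(3.16 − 2.3)² = 1.35×0.858² = 0.994 mA.
V_DS = V_DD − I_D·R_D = 18 − 0.994×10 = 8.06 V.
Saturation requires V_DS ≥ V_GS − V_t = 0.858 V; 8.06 ≥ 0.858 ✓.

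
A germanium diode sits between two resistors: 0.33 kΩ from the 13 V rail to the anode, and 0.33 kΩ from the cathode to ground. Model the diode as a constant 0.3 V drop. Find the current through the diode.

The two resistors are in series with the diode, so KVL gives 13 = I·0.33 + 0.3 + I·0.33.
I = (13 − 0.3) / (0.33 + 0.33) kΩ = 12.7 / 0.66 = 19.2 mA.

I ≈ 19 mA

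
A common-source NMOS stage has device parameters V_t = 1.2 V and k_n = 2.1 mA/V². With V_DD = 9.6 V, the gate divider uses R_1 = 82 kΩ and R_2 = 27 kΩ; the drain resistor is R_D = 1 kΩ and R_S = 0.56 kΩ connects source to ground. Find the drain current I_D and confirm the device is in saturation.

V_G = V_DD·R_2/(R_1+R_2) = 9.6×27/109 = 2.38 V.
Assume saturation: I_D = (k_n/2)(V_GS − V_t)² with V_GS = V_G − I_D·R_S = 2.38 − 0.56·I_D.
Substituting gives 0.329·I_D² − 2.39·I_D + 1.46 = 0, with roots I_D = 0.673 or 6.57 mA.
The root I_D = 6.57 mA gives V_GS = -1.3 V ≤ V_t, so take I_D = 0.673 mA.
Then V_GS = 2 V and V_DS = V_DD − I_D(R_D+R_S) = 9.6 − 0.673×1.56 = 8.55 V.
Saturation requires V_DS ≥ V_GS − V_t = 0.801 V; 8.55 ≥ 0.801 ✓.

I_D ≈ 0.67 mA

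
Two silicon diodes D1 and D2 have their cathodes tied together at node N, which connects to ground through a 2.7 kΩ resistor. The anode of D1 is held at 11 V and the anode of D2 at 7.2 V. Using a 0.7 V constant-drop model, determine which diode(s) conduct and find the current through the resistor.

Only D1 conducts; I_R ≈ 3.8 mA

Assume both conduct. Then node N would need to be at both 11−0.7 = 10.3 V and 7.2−0.7 = 6.5 V, which is impossible.
Assume only D1 conducts: V_N = 11 − 0.7 = 10.3 V, so I_R = 10.3/2.7 = 3.81 mA.
Check D2: its anode-to-cathode voltage is 7.2 − 10.3 = -3.1 V < 0.7 V, so it is off. The assumption is consistent.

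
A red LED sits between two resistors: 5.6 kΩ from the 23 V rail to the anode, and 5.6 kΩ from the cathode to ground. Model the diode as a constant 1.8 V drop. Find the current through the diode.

I ≈ 1.9 mA

The two resistors are in series with the diode, so KVL gives 23 = I·5.6 + 1.8 + I·5.6.
I = (23 − 1.8) / (5.6 + 5.6) kΩ = 21.2 / 11.2 = 1.89 mA.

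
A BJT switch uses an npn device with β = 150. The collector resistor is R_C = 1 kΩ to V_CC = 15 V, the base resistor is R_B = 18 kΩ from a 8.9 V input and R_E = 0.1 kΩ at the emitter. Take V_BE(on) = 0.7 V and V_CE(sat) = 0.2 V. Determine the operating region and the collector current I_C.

Assume active: I_B = (8.9 − 0.7)/(18 + 151×0.1) = 0.248 mA, I_C = β·I_B = 37.2 mA.
Then V_CE = 15 − 37.2×1 − 37.4×0.1 = -25.9 V < 0.2 V — the active assumption fails.
Re-solve with V_CE = 0.2 V. KCL at the emitter: V_E/R_E = (V_BB−0.7−V_E)/R_B + (V_CC−0.2−V_E)/R_C, giving V_E = 1.38 V.
I_C = (V_CC − 0.2 − V_E)/R_C = (14.8 − 1.38)/1 = 13.4 mA.
Check: I_B = (8.2 − 1.38)/18 = 0.379 mA, and β·I_B = 56.8 mA > I_C, confirming saturation.

saturation; I_C ≈ 13 mA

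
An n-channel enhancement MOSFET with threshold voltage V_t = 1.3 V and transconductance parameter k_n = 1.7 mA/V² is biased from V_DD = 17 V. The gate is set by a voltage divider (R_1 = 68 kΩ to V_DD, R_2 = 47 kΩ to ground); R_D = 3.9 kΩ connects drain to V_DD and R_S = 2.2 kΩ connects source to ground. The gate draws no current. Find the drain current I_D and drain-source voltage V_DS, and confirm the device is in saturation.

V_G = V_DD·R_2/(R_1+R_2) = 17×47/115 = 6.95 V.
Assume saturation: I_D = (k_n/2)(V_GS − V_t)² with V_GS = V_G − I_D·R_S = 6.95 − 2.2·I_D.
Substituting gives 4.11·I_D² − 22.1·I_D + 27.1 = 0, with roots I_D = 1.89 or 3.49 mA.
The root I_D = 3.49 mA gives V_GS = -0.726 V ≤ V_t, so take I_D = 1.89 mA.
Then V_GS = 2.79 V and V_DS = V_DD − I_D(R_D+R_S) = 17 − 1.89×6.1 = 5.47 V.
Saturation requires V_DS ≥ V_GS − V_t = 1.49 V; 5.47 ≥ 1.49 ✓.

I_D ≈ 1.9 mA, V_DS ≈ 5.5 V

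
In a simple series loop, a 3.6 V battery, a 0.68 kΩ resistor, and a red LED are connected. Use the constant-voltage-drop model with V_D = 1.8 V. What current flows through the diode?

KVL around the loop: 3.6 = V_D + I·R = 1.8 + I × 0.68 kΩ.
So I = (3.6 − 1.8) / 0.68 kΩ = 1.8 / 0.68 = 2.65 mA.

I ≈ 2.6 mA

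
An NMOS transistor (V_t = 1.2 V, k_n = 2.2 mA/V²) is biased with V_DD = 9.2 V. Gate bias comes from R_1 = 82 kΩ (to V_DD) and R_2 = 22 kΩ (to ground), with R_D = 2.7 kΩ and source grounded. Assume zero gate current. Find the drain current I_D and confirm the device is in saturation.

I_D ≈ 0.61 mA

V_G = V_DD·R_2/(R_1+R_2) = 9.2×22/104 = 1.95 V. With the source grounded, V_GS = V_G = 1.95 V.
Assume saturation: I_D = (k_n/2)(V_GS − V_t)² = (2.2/2)×(1.95 − 1.2)² = 1.1×0.746² = 0.612 mA.
V_DS = V_DD − I_D·R_D = 9.2 − 0.612×2.7 = 7.55 V.
Saturation requires V_DS ≥ V_GS − V_t = 0.746 V; 7.55 ≥ 0.746 ✓.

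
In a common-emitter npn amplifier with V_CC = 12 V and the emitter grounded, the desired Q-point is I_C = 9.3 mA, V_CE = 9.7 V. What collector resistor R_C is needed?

Collector loop: V_CC = I_C·R_C + V_CE.
R_C = (V_CC − V_CE)/I_C = (12 − 9.7)/9.3 = 0.247 kΩ.

R_C ≈ 0.25 kΩ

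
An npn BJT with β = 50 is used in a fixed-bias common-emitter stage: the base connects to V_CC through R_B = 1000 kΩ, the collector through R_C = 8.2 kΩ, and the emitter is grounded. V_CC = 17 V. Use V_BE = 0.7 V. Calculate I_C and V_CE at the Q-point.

I_C ≈ 0.82 mA, V_CE ≈ 10 V

Base loop: V_CC = I_B·R_B + V_BE, so I_B = (17 − 0.7)/1000 kΩ = 0.0163 mA.
In the active region I_C = β·I_B = 50 × 0.0163 = 0.815 mA.
Collector loop: V_CE = V_CC − I_C·R_C = 17 − 0.815×8.2 = 10.3 V.
Since V_CE = 10.3 V > V_CE(sat) ≈ 0.2 V, the transistor is in the active region as assumed.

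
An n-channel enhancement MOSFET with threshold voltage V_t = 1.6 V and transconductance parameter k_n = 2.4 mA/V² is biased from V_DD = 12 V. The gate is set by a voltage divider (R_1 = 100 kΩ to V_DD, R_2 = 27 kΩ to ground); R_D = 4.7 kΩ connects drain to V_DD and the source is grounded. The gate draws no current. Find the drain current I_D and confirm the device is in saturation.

V_G = V_DD·R_2/(R_1+R_2) = 12×27/127 = 2.55 V. With the source grounded, V_GS = V_G = 2.55 V.
Assume saturation: I_D = (k_n/2)(V_GS − V_t)² = (2.4/2)×(2.55 − 1.6)² = 1.2×0.951² = 1.09 mA.
V_DS = V_DD − I_D·R_D = 12 − 1.09×4.7 = 6.9 V.
Saturation requires V_DS ≥ V_GS − V_t = 0.951 V; 6.9 ≥ 0.951 ✓.

I_D ≈ 1.1 mA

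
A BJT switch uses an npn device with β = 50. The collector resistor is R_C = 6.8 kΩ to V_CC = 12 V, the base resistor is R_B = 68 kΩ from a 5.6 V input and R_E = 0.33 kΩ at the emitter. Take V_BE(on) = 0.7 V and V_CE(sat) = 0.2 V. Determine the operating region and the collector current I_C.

Assume active: I_B = (5.6 − 0.7)/(68 + 51×0.33) = 0.0578 mA, I_C = β·I_B = 2.89 mA.
Then V_CE = 12 − 2.89×6.8 − 2.95×0.33 = -8.61 V < 0.2 V — the active assumption fails.
Re-solve with V_CE = 0.2 V. KCL at the emitter: V_E/R_E = (V_BB−0.7−V_E)/R_B + (V_CC−0.2−V_E)/R_C, giving V_E = 0.566 V.
I_C = (V_CC − 0.2 − V_E)/R_C = (11.8 − 0.566)/6.8 = 1.65 mA.
Check: I_B = (4.9 − 0.566)/68 = 0.0637 mA, and β·I_B = 3.19 mA > I_C, confirming saturation.

saturation; I_C ≈ 1.7 mA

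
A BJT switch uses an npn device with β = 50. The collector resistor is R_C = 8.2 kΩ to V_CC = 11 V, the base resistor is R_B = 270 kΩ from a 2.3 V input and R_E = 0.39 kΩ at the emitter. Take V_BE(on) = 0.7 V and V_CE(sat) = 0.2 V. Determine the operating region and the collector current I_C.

active; I_C ≈ 0.28 mA

Assume active. Base-emitter loop: I_B = (V_BB − V_BE)/(R_B + (β+1)R_E) = (2.3 − 0.7)/(270 + 51×0.39) = 0.00552 mA.
I_C = β·I_B = 50×0.00552 = 0.276 mA.
V_CE = V_CC − I_C·R_C − I_E·R_E = 11 − 0.276×8.2 − 0.281×0.39 = 8.63 V > V_CE(sat), so the active-region assumption holds.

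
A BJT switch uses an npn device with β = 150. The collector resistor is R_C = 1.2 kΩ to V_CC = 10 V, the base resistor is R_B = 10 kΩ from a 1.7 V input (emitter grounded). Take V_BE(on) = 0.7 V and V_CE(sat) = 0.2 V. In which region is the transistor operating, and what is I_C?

Assume active: I_B = (1.7 − 0.7)/10 = 0.1 mA, giving I_C = β·I_B = 15 mA.
But then V_CE = 10 − 15×1.2 = -8 V < V_CE(sat) = 0.2 V — impossible in the active region.
So the transistor is saturated. With V_CE = 0.2 V, I_C = (V_CC − 0.2)/R_C = 9.8/1.2 = 8.17 mA.
Check: β·I_B = 15 mA > I_C = 8.17 mA, confirming saturation.

saturation; I_C ≈ 8.2 mA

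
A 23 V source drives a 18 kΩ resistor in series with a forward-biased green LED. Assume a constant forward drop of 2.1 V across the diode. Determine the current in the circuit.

KVL around the loop: 23 = V_D + I·R = 2.1 + I × 18 kΩ.
So I = (23 − 2.1) / 18 kΩ = 20.9 / 18 = 1.16 mA.

I ≈ 1.2 mA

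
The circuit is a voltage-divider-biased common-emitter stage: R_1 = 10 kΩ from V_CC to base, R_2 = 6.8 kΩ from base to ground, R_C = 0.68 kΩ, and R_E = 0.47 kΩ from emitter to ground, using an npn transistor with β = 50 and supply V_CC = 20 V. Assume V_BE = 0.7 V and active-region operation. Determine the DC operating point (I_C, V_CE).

Thevenize the base divider: V_Th = V_CC·R_2/(R_1+R_2) = 20×6.8/16.8 = 8.1 V, R_Th = R_1‖R_2 = 4.05 kΩ.
Base-emitter loop: V_Th = I_B·R_Th + V_BE + (β+1)I_B·R_E, so I_B = (8.1 − 0.7) / (4.05 + 51×0.47) = 0.264 mA.
I_C = β·I_B = 50×0.264 = 13.2 mA, and I_E = (β+1)I_B = 13.5 mA.
V_CE = V_CC − I_C·R_C − I_E·R_E = 20 − 13.2×0.68 − 13.5×0.47 = 4.7 V.
V_CE = 4.7 V > 0.2 V confirms active-region operation.

I_C ≈ 13 mA, V_CE ≈ 4.7 V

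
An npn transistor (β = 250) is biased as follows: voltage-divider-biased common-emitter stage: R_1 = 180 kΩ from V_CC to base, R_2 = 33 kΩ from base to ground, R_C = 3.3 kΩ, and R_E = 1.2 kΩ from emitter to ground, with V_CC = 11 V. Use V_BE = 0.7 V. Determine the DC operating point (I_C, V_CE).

I_C ≈ 0.76 mA, V_CE ≈ 7.6 V

Thevenize the base divider: V_Th = V_CC·R_2/(R_1+R_2) = 11×33/213 = 1.7 V, R_Th = R_1‖R_2 = 27.9 kΩ.
Base-emitter loop: V_Th = I_B·R_Th + V_BE + (β+1)I_B·R_E, so I_B = (1.7 − 0.7) / (27.9 + 251×1.2) = 0.00305 mA.
I_C = β·I_B = 250×0.00305 = 0.763 mA, and I_E = (β+1)I_B = 0.766 mA.
V_CE = V_CC − I_C·R_C − I_E·R_E = 11 − 0.763×3.3 − 0.766×1.2 = 7.56 V.
V_CE = 7.56 V > 0.2 V confirms active-region operation.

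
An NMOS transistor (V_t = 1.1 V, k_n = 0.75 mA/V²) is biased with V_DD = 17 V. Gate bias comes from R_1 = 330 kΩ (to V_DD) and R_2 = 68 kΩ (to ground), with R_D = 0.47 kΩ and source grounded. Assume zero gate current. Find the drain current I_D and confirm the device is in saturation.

V_G = V_DD·R_2/(R_1+R_2) = 17×68/398 = 2.9 V. With the source grounded, V_GS = V_G = 2.9 V.
Assume saturation: I_D = (k_n/2)(V_GS − V_t)² = (0.75/2)×(2.9 − 1.1)² = 0.375×1.8² = 1.22 mA.
V_DS = V_DD − I_D·R_D = 17 − 1.22×0.47 = 16.4 V.
Saturation requires V_DS ≥ V_GS − V_t = 1.8 V; 16.4 ≥ 1.8 ✓.

I_D ≈ 1.2 mA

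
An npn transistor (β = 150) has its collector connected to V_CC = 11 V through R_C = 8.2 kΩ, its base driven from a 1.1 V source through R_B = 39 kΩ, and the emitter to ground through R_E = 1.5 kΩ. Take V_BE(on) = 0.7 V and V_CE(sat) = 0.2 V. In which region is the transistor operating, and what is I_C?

Assume active. Base-emitter loop: I_B = (V_BB − V_BE)/(R_B + (β+1)R_E) = (1.1 − 0.7)/(39 + 151×1.5) = 0.00151 mA.
I_C = β·I_B = 150×0.00151 = 0.226 mA.
V_CE = V_CC − I_C·R_C − I_E·R_E = 11 − 0.226×8.2 − 0.227×1.5 = 8.81 V > V_CE(sat), so the active-region assumption holds.

active; I_C ≈ 0.23 mA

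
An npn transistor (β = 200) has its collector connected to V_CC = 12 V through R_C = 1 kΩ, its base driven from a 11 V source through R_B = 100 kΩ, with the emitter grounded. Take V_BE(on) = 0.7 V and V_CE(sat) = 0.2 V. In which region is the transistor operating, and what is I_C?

Assume active: I_B = (11 − 0.7)/100 = 0.103 mA, giving I_C = β·I_B = 20.6 mA.
But then V_CE = 12 − 20.6×1 = -8.6 V < V_CE(sat) = 0.2 V — impossible in the active region.
So the transistor is saturated. With V_CE = 0.2 V, I_C = (V_CC − 0.2)/R_C = 11.8/1 = 11.8 mA.
Check: β·I_B = 20.6 mA > I_C = 11.8 mA, confirming saturation.

saturation; I_C ≈ 12 mA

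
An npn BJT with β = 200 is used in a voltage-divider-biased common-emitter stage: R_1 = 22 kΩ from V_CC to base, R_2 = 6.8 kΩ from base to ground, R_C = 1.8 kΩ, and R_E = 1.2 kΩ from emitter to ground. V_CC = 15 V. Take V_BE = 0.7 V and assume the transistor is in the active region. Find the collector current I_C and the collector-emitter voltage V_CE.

Thevenize the base divider: V_Th = V_CC·R_2/(R_1+R_2) = 15×6.8/28.8 = 3.54 V, R_Th = R_1‖R_2 = 5.19 kΩ.
Base-emitter loop: V_Th = I_B·R_Th + V_BE + (β+1)I_B·R_E, so I_B = (3.54 − 0.7) / (5.19 + 201×1.2) = 0.0115 mA.
I_C = β·I_B = 200×0.0115 = 2.31 mA, and I_E = (β+1)I_B = 2.32 mA.
V_CE = V_CC − I_C·R_C − I_E·R_E = 15 − 2.31×1.8 − 2.32×1.2 = 8.07 V.
V_CE = 8.07 V > 0.2 V confirms active-region operation.

I_C ≈ 2.3 mA, V_CE ≈ 8.1 V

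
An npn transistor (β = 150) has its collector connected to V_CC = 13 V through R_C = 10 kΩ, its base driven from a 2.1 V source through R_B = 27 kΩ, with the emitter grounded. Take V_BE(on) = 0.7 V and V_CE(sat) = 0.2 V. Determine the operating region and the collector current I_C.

saturation; I_C ≈ 1.3 mA

Assume active: I_B = (2.1 − 0.7)/27 = 0.0519 mA, giving I_C = β·I_B = 7.78 mA.
But then V_CE = 13 − 7.78×10 = -64.8 V < V_CE(sat) = 0.2 V — impossible in the active region.
So the transistor is saturated. With V_CE = 0.2 V, I_C = (V_CC − 0.2)/R_C = 12.8/10 = 1.28 mA.
Check: β·I_B = 7.78 mA > I_C = 1.28 mA, confirming saturation.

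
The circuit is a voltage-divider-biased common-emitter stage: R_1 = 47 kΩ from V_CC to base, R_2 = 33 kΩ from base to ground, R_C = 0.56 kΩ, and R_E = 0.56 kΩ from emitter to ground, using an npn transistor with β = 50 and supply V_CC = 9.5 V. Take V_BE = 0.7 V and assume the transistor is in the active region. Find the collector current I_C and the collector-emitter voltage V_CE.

Thevenize the base divider: V_Th = V_CC·R_2/(R_1+R_2) = 9.5×33/80 = 3.92 V, R_Th = R_1‖R_2 = 19.4 kΩ.
Base-emitter loop: V_Th = I_B·R_Th + V_BE + (β+1)I_B·R_E, so I_B = (3.92 − 0.7) / (19.4 + 51×0.56) = 0.0671 mA.
I_C = β·I_B = 50×0.0671 = 3.36 mA, and I_E = (β+1)I_B = 3.42 mA.
V_CE = V_CC − I_C·R_C − I_E·R_E = 9.5 − 3.36×0.56 − 3.42×0.56 = 5.7 V.
V_CE = 5.7 V > 0.2 V confirms active-region operation.

I_C ≈ 3.4 mA, V_CE ≈ 5.7 V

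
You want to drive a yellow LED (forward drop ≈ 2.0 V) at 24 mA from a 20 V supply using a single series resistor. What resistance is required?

R ≈ 0.75 kΩ

The resistor drops V_S − V_D = 20 − 2.0 = 18 V at 24 mA.
R = 18 V / 24 mA = 0.75 kΩ.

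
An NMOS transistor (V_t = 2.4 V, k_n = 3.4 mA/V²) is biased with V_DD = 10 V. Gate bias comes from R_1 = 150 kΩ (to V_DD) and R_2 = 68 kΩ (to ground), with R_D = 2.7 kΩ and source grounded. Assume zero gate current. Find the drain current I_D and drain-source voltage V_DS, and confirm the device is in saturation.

I_D ≈ 0.88 mA, V_DS ≈ 7.6 V

V_G = V_DD·R_2/(R_1+R_2) = 10×68/218 = 3.12 V. With the source grounded, V_GS = V_G = 3.12 V.
Assume saturation: I_D = (k_n/2)(V_GS − V_t)² = (3.4/2)×(3.12 − 2.4)² = 1.7×0.719² = 0.879 mA.
V_DS = V_DD − I_D·R_D = 10 − 0.879×2.7 = 7.63 V.
Saturation requires V_DS ≥ V_GS − V_t = 0.719 V; 7.63 ≥ 0.719 ✓.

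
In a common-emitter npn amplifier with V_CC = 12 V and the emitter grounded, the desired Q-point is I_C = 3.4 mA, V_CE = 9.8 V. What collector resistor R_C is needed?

Collector loop: V_CC = I_C·R_C + V_CE.
R_C = (V_CC − V_CE)/I_C = (12 − 9.8)/3.4 = 0.647 kΩ.

R_C ≈ 0.65 kΩ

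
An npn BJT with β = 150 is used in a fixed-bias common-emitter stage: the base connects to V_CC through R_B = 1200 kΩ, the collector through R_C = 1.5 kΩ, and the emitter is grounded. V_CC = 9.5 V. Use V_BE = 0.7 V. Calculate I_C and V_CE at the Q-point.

Base loop: V_CC = I_B·R_B + V_BE, so I_B = (9.5 − 0.7)/1200 kΩ = 0.00733 mA.
In the active region I_C = β·I_B = 150 × 0.00733 = 1.1 mA.
Collector loop: V_CE = V_CC − I_C·R_C = 9.5 − 1.1×1.5 = 7.85 V.
Since V_CE = 7.85 V > V_CE(sat) ≈ 0.2 V, the transistor is in the active region as assumed.

I_C ≈ 1.1 mA, V_CE ≈ 7.8 V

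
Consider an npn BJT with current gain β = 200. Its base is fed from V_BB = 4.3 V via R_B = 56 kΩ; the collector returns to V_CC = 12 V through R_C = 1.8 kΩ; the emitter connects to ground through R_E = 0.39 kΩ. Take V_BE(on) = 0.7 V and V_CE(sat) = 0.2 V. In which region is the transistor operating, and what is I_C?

Assume active. Base-emitter loop: I_B = (V_BB − V_BE)/(R_B + (β+1)R_E) = (4.3 − 0.7)/(56 + 201×0.39) = 0.0268 mA.
I_C = β·I_B = 200×0.0268 = 5.36 mA.
V_CE = V_CC − I_C·R_C − I_E·R_E = 12 − 5.36×1.8 − 5.38×0.39 = 0.257 V > V_CE(sat), so the active-region assumption holds.

active; I_C ≈ 5.4 mA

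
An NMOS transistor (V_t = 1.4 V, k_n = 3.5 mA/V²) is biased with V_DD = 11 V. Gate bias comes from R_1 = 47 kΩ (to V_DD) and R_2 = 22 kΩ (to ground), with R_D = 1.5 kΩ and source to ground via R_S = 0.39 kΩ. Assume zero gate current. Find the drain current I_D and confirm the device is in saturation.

I_D ≈ 2.4 mA

V_G = V_DD·R_2/(R_1+R_2) = 11×22/69 = 3.51 V.
Assume saturation: I_D = (k_n/2)(V_GS − V_t)² with V_GS = V_G − I_D·R_S = 3.51 − 0.39·I_D.
Substituting gives 0.266·I_D² − 3.88·I_D + 7.77 = 0, with roots I_D = 2.4 or 12.2 mA.
The root I_D = 12.2 mA gives V_GS = -1.24 V ≤ V_t, so take I_D = 2.4 mA.
Then V_GS = 2.57 V and V_DS = V_DD − I_D(R_D+R_S) = 11 − 2.4×1.89 = 6.46 V.
Saturation requires V_DS ≥ V_GS − V_t = 1.17 V; 6.46 ≥ 1.17 ✓.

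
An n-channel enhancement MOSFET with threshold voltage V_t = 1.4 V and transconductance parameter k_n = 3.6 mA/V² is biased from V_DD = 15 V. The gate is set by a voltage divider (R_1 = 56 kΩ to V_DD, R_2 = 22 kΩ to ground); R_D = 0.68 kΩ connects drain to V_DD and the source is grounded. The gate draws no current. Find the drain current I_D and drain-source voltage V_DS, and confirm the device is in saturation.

I_D ≈ 14 mA, V_DS ≈ 5.2 V

V_G = V_DD·R_2/(R_1+R_2) = 15×22/78 = 4.23 V. With the source grounded, V_GS = V_G = 4.23 V.
Assume saturation: I_D = (k_n/2)(V_GS − V_t)² = (3.6/2)×(4.23 − 1.4)² = 1.8×2.83² = 14.4 mA.
V_DS = V_DD − I_D·R_D = 15 − 14.4×0.68 = 5.19 V.
Saturation requires V_DS ≥ V_GS − V_t = 2.83 V; 5.19 ≥ 2.83 ✓.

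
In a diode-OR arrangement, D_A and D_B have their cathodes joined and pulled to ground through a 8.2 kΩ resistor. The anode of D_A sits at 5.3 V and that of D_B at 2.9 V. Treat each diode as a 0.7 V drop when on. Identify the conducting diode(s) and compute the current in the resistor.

Only D_A conducts; I_R ≈ 0.56 mA

Assume both conduct. Then node N would need to be at both 5.3−0.7 = 4.6 V and 2.9−0.7 = 2.2 V, which is impossible.
Assume only D_A conducts: V_N = 5.3 − 0.7 = 4.6 V, so I_R = 4.6/8.2 = 0.561 mA.
Check D_B: its anode-to-cathode voltage is 2.9 − 4.6 = -1.7 V < 0.7 V, so it is off. The assumption is consistent.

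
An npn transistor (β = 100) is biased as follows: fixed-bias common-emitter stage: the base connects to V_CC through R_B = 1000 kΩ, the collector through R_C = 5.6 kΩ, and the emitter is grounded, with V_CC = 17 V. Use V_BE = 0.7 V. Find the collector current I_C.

I_C ≈ 1.6 mA

Base loop: V_CC = I_B·R_B + V_BE, so I_B = (17 − 0.7)/1000 kΩ = 0.0163 mA.
In the active region I_C = β·I_B = 100 × 0.0163 = 1.63 mA.
Collector loop: V_CE = V_CC − I_C·R_C = 17 − 1.63×5.6 = 7.87 V.
Since V_CE = 7.87 V > V_CE(sat) ≈ 0.2 V, the transistor is in the active region as assumed.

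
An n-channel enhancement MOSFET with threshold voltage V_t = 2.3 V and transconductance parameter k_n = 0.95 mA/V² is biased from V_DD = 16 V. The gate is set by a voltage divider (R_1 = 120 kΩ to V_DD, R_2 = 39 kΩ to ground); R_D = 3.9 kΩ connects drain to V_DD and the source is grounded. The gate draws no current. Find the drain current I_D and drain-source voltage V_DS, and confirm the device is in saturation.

V_G = V_DD·R_2/(R_1+R_2) = 16×39/159 = 3.92 V. With the source grounded, V_GS = V_G = 3.92 V.
Assume saturation: I_D = (k_n/2)(V_GS − V_t)² = (0.95/2)×(3.92 − 2.3)² = 0.475×1.62² = 1.25 mA.
V_DS = V_DD − I_D·R_D = 16 − 1.25×3.9 = 11.1 V.
Saturation requires V_DS ≥ V_GS − V_t = 1.62 V; 11.1 ≥ 1.62 ✓.

I_D ≈ 1.3 mA, V_DS ≈ 11 V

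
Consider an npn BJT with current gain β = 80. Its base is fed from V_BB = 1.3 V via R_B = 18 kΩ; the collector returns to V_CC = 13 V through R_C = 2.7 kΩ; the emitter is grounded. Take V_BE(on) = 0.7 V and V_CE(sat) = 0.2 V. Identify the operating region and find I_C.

active; I_C ≈ 2.7 mA

Assume active. Base-emitter loop: I_B = (V_BB − V_BE)/R_B = (1.3 − 0.7)/18 = 0.0333 mA.
I_C = β·I_B = 80×0.0333 = 2.67 mA.
V_CE = V_CC − I_C·R_C = 13 − 2.67×2.7 = 5.8 V > V_CE(sat), so the active-region assumption holds.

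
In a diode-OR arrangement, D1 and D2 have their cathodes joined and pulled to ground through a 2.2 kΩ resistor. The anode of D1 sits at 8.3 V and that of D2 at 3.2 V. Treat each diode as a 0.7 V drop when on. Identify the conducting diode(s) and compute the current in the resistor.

Assume both conduct. Then node N would need to be at both 8.3−0.7 = 7.6 V and 3.2−0.7 = 2.5 V, which is impossible.
Assume only D1 conducts: V_N = 8.3 − 0.7 = 7.6 V, so I_R = 7.6/2.2 = 3.45 mA.
Check D2: its anode-to-cathode voltage is 3.2 − 7.6 = -4.4 V < 0.7 V, so it is off. The assumption is consistent.

Only D1 conducts; I_R ≈ 3.5 mA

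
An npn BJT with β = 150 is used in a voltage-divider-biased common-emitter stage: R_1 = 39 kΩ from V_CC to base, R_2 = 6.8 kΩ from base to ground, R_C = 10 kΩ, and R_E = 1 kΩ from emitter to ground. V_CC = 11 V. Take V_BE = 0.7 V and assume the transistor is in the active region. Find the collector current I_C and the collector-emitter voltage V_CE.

Thevenize the base divider: V_Th = V_CC·R_2/(R_1+R_2) = 11×6.8/45.8 = 1.63 V, R_Th = R_1‖R_2 = 5.79 kΩ.
Base-emitter loop: V_Th = I_B·R_Th + V_BE + (β+1)I_B·R_E, so I_B = (1.63 − 0.7) / (5.79 + 151×1) = 0.00595 mA.
I_C = β·I_B = 150×0.00595 = 0.893 mA, and I_E = (β+1)I_B = 0.899 mA.
V_CE = V_CC − I_C·R_C − I_E·R_E = 11 − 0.893×10 − 0.899×1 = 1.17 V.
V_CE = 1.17 V > 0.2 V confirms active-region operation.

I_C ≈ 0.89 mA, V_CE ≈ 1.2 V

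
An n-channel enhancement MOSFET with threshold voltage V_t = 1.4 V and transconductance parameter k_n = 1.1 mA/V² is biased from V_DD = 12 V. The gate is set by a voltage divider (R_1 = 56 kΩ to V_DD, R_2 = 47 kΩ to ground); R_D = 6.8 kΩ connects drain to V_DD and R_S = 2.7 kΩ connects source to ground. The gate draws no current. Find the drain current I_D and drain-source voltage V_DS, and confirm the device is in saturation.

V_G = V_DD·R_2/(R_1+R_2) = 12×47/103 = 5.48 V.
Assume saturation: I_D = (k_n/2)(V_GS − V_t)² with V_GS = V_G − I_D·R_S = 5.48 − 2.7·I_D.
Substituting gives 4.01·I_D² − 13.1·I_D + 9.14 = 0, with roots I_D = 1.01 or 2.26 mA.
The root I_D = 2.26 mA gives V_GS = -0.627 V ≤ V_t, so take I_D = 1.01 mA.
Then V_GS = 2.75 V and V_DS = V_DD − I_D(R_D+R_S) = 12 − 1.01×9.5 = 2.42 V.
Saturation requires V_DS ≥ V_GS − V_t = 1.35 V; 2.42 ≥ 1.35 ✓.

I_D ≈ 1 mA, V_DS ≈ 2.4 V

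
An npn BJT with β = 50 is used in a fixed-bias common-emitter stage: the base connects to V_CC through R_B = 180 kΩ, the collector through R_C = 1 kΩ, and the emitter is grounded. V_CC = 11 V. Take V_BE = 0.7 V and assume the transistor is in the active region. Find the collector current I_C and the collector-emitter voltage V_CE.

Base loop: V_CC = I_B·R_B + V_BE, so I_B = (11 − 0.7)/180 kΩ = 0.0572 mA.
In the active region I_C = β·I_B = 50 × 0.0572 = 2.86 mA.
Collector loop: V_CE = V_CC − I_C·R_C = 11 − 2.86×1 = 8.14 V.
Since V_CE = 8.14 V > V_CE(sat) ≈ 0.2 V, the transistor is in the active region as assumed.

I_C ≈ 2.9 mA, V_CE ≈ 8.1 V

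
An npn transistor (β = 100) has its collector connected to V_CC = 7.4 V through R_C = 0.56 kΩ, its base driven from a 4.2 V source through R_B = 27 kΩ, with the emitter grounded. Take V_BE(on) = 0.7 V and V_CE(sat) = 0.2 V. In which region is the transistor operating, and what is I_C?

saturation; I_C ≈ 13 mA

Assume active: I_B = (4.2 − 0.7)/27 = 0.13 mA, giving I_C = β·I_B = 13 mA.
But then V_CE = 7.4 − 13×0.56 = 0.141 V < V_CE(sat) = 0.2 V — impossible in the active region.
So the transistor is saturated. With V_CE = 0.2 V, I_C = (V_CC − 0.2)/R_C = 7.2/0.56 = 12.9 mA.
Check: β·I_B = 13 mA > I_C = 12.9 mA, confirming saturation.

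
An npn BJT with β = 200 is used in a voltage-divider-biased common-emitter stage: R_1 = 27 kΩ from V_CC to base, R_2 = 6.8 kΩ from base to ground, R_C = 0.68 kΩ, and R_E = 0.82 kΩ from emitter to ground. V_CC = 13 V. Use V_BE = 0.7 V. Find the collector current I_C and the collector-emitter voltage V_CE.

Thevenize the base divider: V_Th = V_CC·R_2/(R_1+R_2) = 13×6.8/33.8 = 2.62 V, R_Th = R_1‖R_2 = 5.43 kΩ.
Base-emitter loop: V_Th = I_B·R_Th + V_BE + (β+1)I_B·R_E, so I_B = (2.62 − 0.7) / (5.43 + 201×0.82) = 0.0113 mA.
I_C = β·I_B = 200×0.0113 = 2.25 mA, and I_E = (β+1)I_B = 2.26 mA.
V_CE = V_CC − I_C·R_C − I_E·R_E = 13 − 2.25×0.68 − 2.26×0.82 = 9.62 V.
V_CE = 9.62 V > 0.2 V confirms active-region operation.

I_C ≈ 2.3 mA, V_CE ≈ 9.6 V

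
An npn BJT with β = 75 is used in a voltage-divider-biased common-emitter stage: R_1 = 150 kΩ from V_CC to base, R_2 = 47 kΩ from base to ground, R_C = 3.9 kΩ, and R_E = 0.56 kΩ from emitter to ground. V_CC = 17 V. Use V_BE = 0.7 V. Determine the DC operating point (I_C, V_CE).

Thevenize the base divider: V_Th = V_CC·R_2/(R_1+R_2) = 17×47/197 = 4.06 V, R_Th = R_1‖R_2 = 35.8 kΩ.
Base-emitter loop: V_Th = I_B·R_Th + V_BE + (β+1)I_B·R_E, so I_B = (4.06 − 0.7) / (35.8 + 76×0.56) = 0.0428 mA.
I_C = β·I_B = 75×0.0428 = 3.21 mA, and I_E = (β+1)I_B = 3.26 mA.
V_CE = V_CC − I_C·R_C − I_E·R_E = 17 − 3.21×3.9 − 3.26×0.56 = 2.65 V.
V_CE = 2.65 V > 0.2 V confirms active-region operation.

I_C ≈ 3.2 mA, V_CE ≈ 2.6 V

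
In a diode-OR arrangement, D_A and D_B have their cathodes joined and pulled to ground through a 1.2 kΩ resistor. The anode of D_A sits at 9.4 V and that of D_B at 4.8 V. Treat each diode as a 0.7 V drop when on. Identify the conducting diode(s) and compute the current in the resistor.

Only D_A conducts; I_R ≈ 7.3 mA

Assume both conduct. Then node N would need to be at both 9.4−0.7 = 8.7 V and 4.8−0.7 = 4.1 V, which is impossible.
Assume only D_A conducts: V_N = 9.4 − 0.7 = 8.7 V, so I_R = 8.7/1.2 = 7.25 mA.
Check D_B: its anode-to-cathode voltage is 4.8 − 8.7 = -3.9 V < 0.7 V, so it is off. The assumption is consistent.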